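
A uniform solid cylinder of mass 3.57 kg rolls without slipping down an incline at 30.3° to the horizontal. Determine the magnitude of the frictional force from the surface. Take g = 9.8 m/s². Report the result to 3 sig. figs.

f ≈ 5.88 N

For this body I = (1/2)MR², i.e. k = I/(MR²) = 0.5.
Translational: Mg sinθ − f = Ma. Rotational about the CM: fR = Iα = kMRa, so f = kMa.
Combining, a = g sinθ/(1+k) and f = kMa = kMg sinθ/(1+k).
f = 0.5 × 3.57 × 9.8 × sin30.3° / 1.5 ≈ 5.88 N.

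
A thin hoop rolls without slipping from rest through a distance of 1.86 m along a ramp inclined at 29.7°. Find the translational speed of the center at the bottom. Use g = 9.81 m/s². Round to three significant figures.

The moment of inertia is MR², giving k ≡ I/(MR²) = 1.
Rolling without slipping gives ω = v/R, so the total kinetic energy is ½Mv² + ½Iω² = ½(1+k)Mv² = Mv².
The vertical drop is h = L sinθ = 1.86 × sin29.7° = 0.9216 m.
Setting Mgh = Mv² gives v = √(2gh/(1+k)) = √(2·9.81·0.9216/2) ≈ 3.01 m/s.

v ≈ 3.01 m/s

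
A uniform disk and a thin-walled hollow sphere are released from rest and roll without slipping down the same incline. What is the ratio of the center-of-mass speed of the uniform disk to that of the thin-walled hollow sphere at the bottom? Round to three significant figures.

v_ratio ≈ 1.05

Each satisfies Mgh = ½(1+k)Mv² with k = I/(MR²), so v ∝ 1/√(1+k).
For the uniform disk k = 0.5; for the thin-walled hollow sphere k = 2/3.
v₁/v₂ = √((1+k₂)/(1+k₁)) = √(1.667/1.5) ≈ 1.05.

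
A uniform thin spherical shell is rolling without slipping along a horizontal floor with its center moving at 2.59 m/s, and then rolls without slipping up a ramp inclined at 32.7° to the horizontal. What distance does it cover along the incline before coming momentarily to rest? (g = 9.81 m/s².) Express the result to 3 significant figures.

The moment of inertia is (2/3)MR², giving k ≡ I/(MR²) = 2/3.
Rolling without slipping gives ω = v/R, so the total kinetic energy is ½Mv² + ½Iω² = ½(1+k)Mv² = (5/6)Mv².
Setting this equal to Mgh gives the vertical rise h = (1+k)v₀²/(2g) = 1.667×2.59²/(2×9.81) = 0.5698 m.
The distance along the slope is d = h/sinθ = 0.5698/sin32.7° ≈ 1.05 m.

d ≈ 1.05 m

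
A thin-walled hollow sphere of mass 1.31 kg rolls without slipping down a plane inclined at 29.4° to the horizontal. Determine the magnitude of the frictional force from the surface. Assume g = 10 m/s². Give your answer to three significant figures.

f ≈ 2.57 N

With I = (2/3)MR², the ratio k = I/(MR²) is 2/3.
Along the incline Mg sinθ − f = Ma, and torque about the center fR = Iα = kMR²(a/R) gives f = kMa.
Combining, a = g sinθ/(1+k) and f = kMa = kMg sinθ/(1+k).
f = (2/3) × 1.31 × 10 × sin29.4° / 1.667 ≈ 2.57 N.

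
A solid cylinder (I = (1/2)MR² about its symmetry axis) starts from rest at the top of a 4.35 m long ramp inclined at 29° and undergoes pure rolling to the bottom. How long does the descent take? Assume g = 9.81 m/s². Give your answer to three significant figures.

Here I = (1/2)MR², so the shape factor k = I/(MR²) = 0.5.
Newton's second law down the slope: Mg sinθ − f = Ma. The torque equation fR = Iα (with α = a/R) gives f = kMa.
Hence a = g sinθ/(1+k) = 9.81×sin29°/1.5 = 3.171 m/s².
With constant a from rest, t = √(2L/a) = √(2·4.35/3.171) ≈ 1.66 s.

t ≈ 1.66 s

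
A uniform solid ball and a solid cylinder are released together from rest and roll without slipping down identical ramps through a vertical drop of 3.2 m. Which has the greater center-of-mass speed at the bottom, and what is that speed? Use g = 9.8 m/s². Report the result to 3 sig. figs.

the uniform solid ball, at v ≈ 6.69 m/s

For rolling without slipping, Mgh = ½(1+k)Mv² where k = I/(MR²), so v = √(2gh/(1+k)).
Uniform solid ball: k = 0.4, giving v = √(2×9.8×3.2/1.4) = 6.693 m/s.
Solid cylinder: k = 0.5, giving v = √(2×9.8×3.2/1.5) = 6.466 m/s.
The smaller k wins: the uniform solid ball, at ≈ 6.69 m/s.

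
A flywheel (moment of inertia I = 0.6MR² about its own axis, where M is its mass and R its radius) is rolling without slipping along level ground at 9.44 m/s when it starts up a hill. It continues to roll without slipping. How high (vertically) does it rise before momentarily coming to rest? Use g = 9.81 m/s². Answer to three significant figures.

Here I = 0.6MR², so the shape factor k = I/(MR²) = 0.6.
Since it rolls without slipping, ω = v/R and KE = ½Mv² + ½Iω² = ½(1+k)Mv² = (4/5)Mv².
At the top the kinetic energy is zero, so (4/5)Mv₀² = Mgh.
Thus h = (1+k)v₀²/(2g) = 1.6 × 9.44² / (2 × 9.81) ≈ 7.27 m.

h ≈ 7.27 m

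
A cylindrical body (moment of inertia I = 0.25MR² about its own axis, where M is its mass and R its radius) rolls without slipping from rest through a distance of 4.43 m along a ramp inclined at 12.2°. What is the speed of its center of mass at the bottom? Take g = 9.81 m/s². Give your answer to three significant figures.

Here I = 0.25MR², so the shape factor k = I/(MR²) = 0.25.
The rolling condition ω = v/R makes the rotational term ½I(v/R)² = ½kMv², so KE_total = ½(1+k)Mv² = (5/8)Mv².
The vertical drop is h = L sinθ = 4.43 × sin12.2° = 0.9362 m.
Energy conservation: Mgh = (5/8)Mv², so v = √(2gh/(1+k)) = √(2 × 9.81 × 0.9362 / 1.25) ≈ 3.83 m/s.

v ≈ 3.83 m/s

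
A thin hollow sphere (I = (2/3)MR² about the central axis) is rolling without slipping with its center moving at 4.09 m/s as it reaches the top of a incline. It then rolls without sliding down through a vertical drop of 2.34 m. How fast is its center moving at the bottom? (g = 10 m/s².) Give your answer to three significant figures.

The moment of inertia is (2/3)MR², giving k ≡ I/(MR²) = 2/3.
Pure rolling means v = ωR; then KE = ½Mv² + ½I(v/R)² = ½(1+k)Mv² = (5/6)Mv².
Conserving energy between top and bottom: (5/6)Mv² = (5/6)Mv₀² + Mgh, hence v² = v₀² + 2gh/(1+k).
v = √(4.09² + 2×10×2.34/1.667) = √44.81 ≈ 6.69 m/s.

v ≈ 6.69 m/s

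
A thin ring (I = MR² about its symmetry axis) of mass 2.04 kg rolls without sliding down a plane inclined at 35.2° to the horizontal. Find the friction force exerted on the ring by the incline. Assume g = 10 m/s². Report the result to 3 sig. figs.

Here I = MR², so the shape factor k = I/(MR²) = 1.
Newton's second law down the slope: Mg sinθ − f = Ma. The torque equation fR = Iα (with α = a/R) gives f = kMa.
Combining, a = g sinθ/(1+k) and f = kMa = kMg sinθ/(1+k).
f = 1 × 2.04 × 10 × sin35.2° / 2 ≈ 5.88 N.

f ≈ 5.88 N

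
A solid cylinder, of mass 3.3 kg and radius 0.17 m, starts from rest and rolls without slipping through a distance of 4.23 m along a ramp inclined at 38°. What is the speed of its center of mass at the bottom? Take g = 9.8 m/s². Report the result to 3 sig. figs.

v ≈ 5.83 m/s

Here I = (1/2)MR², so the shape factor k = I/(MR²) = 0.5.
Pure rolling means v = ωR; then KE = ½Mv² + ½I(v/R)² = ½(1+k)Mv² = (3/4)Mv².
The vertical drop is h = L sinθ = 4.23 × sin38° = 2.604 m.
Energy conservation: Mgh = (3/4)Mv², so v = √(2gh/(1+k)) = √(2 × 9.8 × 2.604 / 1.5) ≈ 5.83 m/s.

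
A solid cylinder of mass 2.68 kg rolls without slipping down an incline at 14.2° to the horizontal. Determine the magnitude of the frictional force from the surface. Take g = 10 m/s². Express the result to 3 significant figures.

Here I = (1/2)MR², so the shape factor k = I/(MR²) = 0.5.
Newton's second law down the slope: Mg sinθ − f = Ma. The torque equation fR = Iα (with α = a/R) gives f = kMa.
Combining, a = g sinθ/(1+k) and f = kMa = kMg sinθ/(1+k).
f = 0.5 × 2.68 × 10 × sin14.2° / 1.5 ≈ 2.19 N.

f ≈ 2.19 N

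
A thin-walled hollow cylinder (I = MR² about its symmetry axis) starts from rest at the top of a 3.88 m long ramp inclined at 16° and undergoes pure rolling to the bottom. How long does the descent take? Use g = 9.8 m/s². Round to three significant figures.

Here I = MR², so the shape factor k = I/(MR²) = 1.
Along the incline Mg sinθ − f = Ma, and torque about the center fR = Iα = kMR²(a/R) gives f = kMa.
Hence a = g sinθ/(1+k) = 9.8×sin16°/2 = 1.351 m/s².
Starting from rest, L = ½at², so t = √(2L/a) = √(2×3.88/1.351) ≈ 2.40 s.

t ≈ 2.40 s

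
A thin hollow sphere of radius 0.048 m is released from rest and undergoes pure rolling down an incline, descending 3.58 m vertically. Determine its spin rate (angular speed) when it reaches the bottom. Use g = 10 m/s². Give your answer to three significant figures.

The moment of inertia is (2/3)MR², giving k ≡ I/(MR²) = 2/3.
The rolling condition ω = v/R makes the rotational term ½I(v/R)² = ½kMv², so KE_total = ½(1+k)Mv² = (5/6)Mv².
Energy conservation Mgh = ½(1+k)Mv² gives v = √(2gh/(1+k)) = √(2 × 10 × 3.58 / 1.667) = 6.554 m/s.
The angular speed follows from ω = v/R = 6.554/0.048 ≈ 137 rad/s.

ω ≈ 137 rad/s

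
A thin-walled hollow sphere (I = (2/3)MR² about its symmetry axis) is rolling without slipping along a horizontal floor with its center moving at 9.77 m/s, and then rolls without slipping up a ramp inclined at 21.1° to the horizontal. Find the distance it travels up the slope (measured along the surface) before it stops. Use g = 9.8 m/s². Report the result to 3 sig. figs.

With I = (2/3)MR², the ratio k = I/(MR²) is 2/3.
Pure rolling means v = ωR; then KE = ½Mv² + ½I(v/R)² = ½(1+k)Mv² = (5/6)Mv².
Setting this equal to Mgh gives the vertical rise h = (1+k)v₀²/(2g) = 1.667×9.77²/(2×9.8) = 8.117 m.
Along the incline, d = h/sinθ = 8.117/sin21.1° ≈ 22.5 m.

d ≈ 22.5 m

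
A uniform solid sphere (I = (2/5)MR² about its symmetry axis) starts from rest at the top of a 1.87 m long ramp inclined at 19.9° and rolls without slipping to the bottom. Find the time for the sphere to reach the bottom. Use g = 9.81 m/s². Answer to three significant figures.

Here I = (2/5)MR², so the shape factor k = I/(MR²) = 0.4.
Along the incline Mg sinθ − f = Ma, and torque about the center fR = Iα = kMR²(a/R) gives f = kMa.
Hence a = g sinθ/(1+k) = 9.81×sin19.9°/1.4 = 2.385 m/s².
Starting from rest, L = ½at², so t = √(2L/a) = √(2×1.87/2.385) ≈ 1.25 s.

t ≈ 1.25 s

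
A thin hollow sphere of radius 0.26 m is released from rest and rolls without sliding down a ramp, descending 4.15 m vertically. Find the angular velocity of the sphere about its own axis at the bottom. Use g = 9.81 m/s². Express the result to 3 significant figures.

ω ≈ 26.9 rad/s

Here I = (2/3)MR², so the shape factor k = I/(MR²) = 2/3.
Rolling without slipping gives ω = v/R, so the total kinetic energy is ½Mv² + ½Iω² = ½(1+k)Mv² = (5/6)Mv².
Energy conservation Mgh = ½(1+k)Mv² gives v = √(2gh/(1+k)) = √(2 × 9.81 × 4.15 / 1.667) = 6.99 m/s.
The angular speed follows from ω = v/R = 6.99/0.26 ≈ 26.9 rad/s.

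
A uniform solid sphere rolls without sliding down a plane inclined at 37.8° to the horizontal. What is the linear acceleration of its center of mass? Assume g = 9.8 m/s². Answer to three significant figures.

a ≈ 4.29 m/s²

The moment of inertia is (2/5)MR², giving k ≡ I/(MR²) = 0.4.
Newton's second law down the slope: Mg sinθ − f = Ma. The torque equation fR = Iα (with α = a/R) gives f = kMa.
Eliminating f: Mg sinθ = (1+k)Ma, so a = g sinθ/(1+k) = 9.8 × sin37.8° / 1.4 ≈ 4.29 m/s².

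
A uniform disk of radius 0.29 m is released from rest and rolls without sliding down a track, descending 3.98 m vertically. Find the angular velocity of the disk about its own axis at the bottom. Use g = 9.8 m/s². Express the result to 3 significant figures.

With I = (1/2)MR², the ratio k = I/(MR²) is 0.5.
Pure rolling means v = ωR; then KE = ½Mv² + ½I(v/R)² = ½(1+k)Mv² = (3/4)Mv².
Energy conservation Mgh = ½(1+k)Mv² gives v = √(2gh/(1+k)) = √(2 × 9.8 × 3.98 / 1.5) = 7.211 m/s.
The angular speed follows from ω = v/R = 7.211/0.29 ≈ 24.9 rad/s.

ω ≈ 24.9 rad/s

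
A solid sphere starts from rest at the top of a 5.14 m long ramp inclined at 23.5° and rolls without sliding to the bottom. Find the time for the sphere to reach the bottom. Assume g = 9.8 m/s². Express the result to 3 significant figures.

The moment of inertia is (2/5)MR², giving k ≡ I/(MR²) = 0.4.
Along the incline Mg sinθ − f = Ma, and torque about the center fR = Iα = kMR²(a/R) gives f = kMa.
Hence a = g sinθ/(1+k) = 9.8×sin23.5°/1.4 = 2.791 m/s².
Starting from rest, L = ½at², so t = √(2L/a) = √(2×5.14/2.791) ≈ 1.92 s.

t ≈ 1.92 s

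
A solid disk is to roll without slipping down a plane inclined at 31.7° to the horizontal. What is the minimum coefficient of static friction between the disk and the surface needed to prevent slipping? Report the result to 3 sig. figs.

μ_min ≈ 0.206

Here I = (1/2)MR², so the shape factor k = I/(MR²) = 0.5.
Along the incline Mg sinθ − f = Ma, and torque about the center fR = Iα = kMR²(a/R) gives f = kMa.
These give a = g sinθ/(1+k) and the required friction f = kMg sinθ/(1+k).
With N = Mg cosθ, the no-slip condition f ≤ μN gives μ_min = f/N = k tanθ/(1+k).
μ_min = 0.5 × tan31.7° / 1.5 ≈ 0.206.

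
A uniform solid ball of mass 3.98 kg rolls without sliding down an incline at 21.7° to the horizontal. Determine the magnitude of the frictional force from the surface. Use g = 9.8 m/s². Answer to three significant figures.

Here I = (2/5)MR², so the shape factor k = I/(MR²) = 0.4.
Along the incline Mg sinθ − f = Ma, and torque about the center fR = Iα = kMR²(a/R) gives f = kMa.
Combining, a = g sinθ/(1+k) and f = kMa = kMg sinθ/(1+k).
f = 0.4 × 3.98 × 9.8 × sin21.7° / 1.4 ≈ 4.12 N.

f ≈ 4.12 N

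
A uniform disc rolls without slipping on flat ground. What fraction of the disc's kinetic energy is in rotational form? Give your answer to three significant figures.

With I = (1/2)MR², the ratio k = I/(MR²) is 0.5.
With ω = v/R, KE_trans = ½Mv² and KE_rot = ½Iω² = ½kMv², so KE_total = ½(1+k)Mv².
The rotational fraction is therefore k/(1+k) = 0.5/1.5 ≈ 0.333.

fraction ≈ 0.333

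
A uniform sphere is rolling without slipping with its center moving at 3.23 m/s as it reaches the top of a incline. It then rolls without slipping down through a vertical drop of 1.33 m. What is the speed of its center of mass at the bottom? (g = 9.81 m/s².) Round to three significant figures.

v ≈ 5.39 m/s

For this body I = (2/5)MR², i.e. k = I/(MR²) = 0.4.
Rolling without slipping gives ω = v/R, so the total kinetic energy is ½Mv² + ½Iω² = ½(1+k)Mv² = (7/10)Mv².
Energy conservation: (7/10)Mv₀² + Mgh = (7/10)Mv², so v² = v₀² + 2gh/(1+k).
v = √(3.23² + 2×9.81×1.33/1.4) = √29.07 ≈ 5.39 m/s.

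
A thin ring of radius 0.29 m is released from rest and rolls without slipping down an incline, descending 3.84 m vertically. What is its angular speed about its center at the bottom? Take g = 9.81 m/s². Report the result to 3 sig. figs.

Here I = MR², so the shape factor k = I/(MR²) = 1.
Since it rolls without slipping, ω = v/R and KE = ½Mv² + ½Iω² = ½(1+k)Mv² = Mv².
Energy conservation Mgh = ½(1+k)Mv² gives v = √(2gh/(1+k)) = √(2 × 9.81 × 3.84 / 2) = 6.138 m/s.
The angular speed follows from ω = v/R = 6.138/0.29 ≈ 21.2 rad/s.

ω ≈ 21.2 rad/s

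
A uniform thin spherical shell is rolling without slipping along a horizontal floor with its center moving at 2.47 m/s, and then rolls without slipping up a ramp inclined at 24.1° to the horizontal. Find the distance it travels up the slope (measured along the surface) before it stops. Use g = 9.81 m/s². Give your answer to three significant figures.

d ≈ 1.27 m

With I = (2/3)MR², the ratio k = I/(MR²) is 2/3.
Rolling without slipping gives ω = v/R, so the total kinetic energy is ½Mv² + ½Iω² = ½(1+k)Mv² = (5/6)Mv².
Setting this equal to Mgh gives the vertical rise h = (1+k)v₀²/(2g) = 1.667×2.47²/(2×9.81) = 0.5183 m.
Along the incline, d = h/sinθ = 0.5183/sin24.1° ≈ 1.27 m.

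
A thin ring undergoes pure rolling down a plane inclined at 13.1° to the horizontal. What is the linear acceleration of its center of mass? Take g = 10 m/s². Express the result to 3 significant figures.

a ≈ 1.13 m/s²

Here I = MR², so the shape factor k = I/(MR²) = 1.
Translational: Mg sinθ − f = Ma. Rotational about the CM: fR = Iα = kMRa, so f = kMa.
Eliminating f: Mg sinθ = (1+k)Ma, so a = g sinθ/(1+k) = 10 × sin13.1° / 2 ≈ 1.13 m/s².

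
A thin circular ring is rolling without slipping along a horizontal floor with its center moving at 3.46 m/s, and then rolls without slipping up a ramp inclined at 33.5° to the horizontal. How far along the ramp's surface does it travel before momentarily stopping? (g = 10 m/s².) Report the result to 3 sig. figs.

Here I = MR², so the shape factor k = I/(MR²) = 1.
The rolling condition ω = v/R makes the rotational term ½I(v/R)² = ½kMv², so KE_total = ½(1+k)Mv² = Mv².
Setting this equal to Mgh gives the vertical rise h = (1+k)v₀²/(2g) = 2×3.46²/(2×10) = 1.197 m.
The distance along the slope is d = h/sinθ = 1.197/sin33.5° ≈ 2.17 m.

d ≈ 2.17 m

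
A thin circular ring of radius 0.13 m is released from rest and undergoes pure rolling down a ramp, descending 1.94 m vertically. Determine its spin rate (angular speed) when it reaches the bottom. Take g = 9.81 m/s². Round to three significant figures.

With I = MR², the ratio k = I/(MR²) is 1.
The rolling condition ω = v/R makes the rotational term ½I(v/R)² = ½kMv², so KE_total = ½(1+k)Mv² = Mv².
Energy conservation Mgh = ½(1+k)Mv² gives v = √(2gh/(1+k)) = √(2 × 9.81 × 1.94 / 2) = 4.362 m/s.
The angular speed follows from ω = v/R = 4.362/0.13 ≈ 33.6 rad/s.

ω ≈ 33.6 rad/s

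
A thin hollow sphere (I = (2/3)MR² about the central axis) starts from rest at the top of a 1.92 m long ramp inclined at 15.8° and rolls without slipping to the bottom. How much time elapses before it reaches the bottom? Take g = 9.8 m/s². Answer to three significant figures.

t ≈ 1.55 s

For this body I = (2/3)MR², i.e. k = I/(MR²) = 2/3.
Translational: Mg sinθ − f = Ma. Rotational about the CM: fR = Iα = kMRa, so f = kMa.
Hence a = g sinθ/(1+k) = 9.8×sin15.8°/1.667 = 1.601 m/s².
Starting from rest, L = ½at², so t = √(2L/a) = √(2×1.92/1.601) ≈ 1.55 s.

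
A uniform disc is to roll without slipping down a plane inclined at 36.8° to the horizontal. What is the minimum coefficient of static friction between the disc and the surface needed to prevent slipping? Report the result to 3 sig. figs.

μ_min ≈ 0.249

With I = (1/2)MR², the ratio k = I/(MR²) is 0.5.
Newton's second law down the slope: Mg sinθ − f = Ma. The torque equation fR = Iα (with α = a/R) gives f = kMa.
These give a = g sinθ/(1+k) and the required friction f = kMg sinθ/(1+k).
The normal force is N = Mg cosθ, so μ_min = f/N = k tanθ/(1+k).
μ_min = 0.5 × tan36.8° / 1.5 ≈ 0.249.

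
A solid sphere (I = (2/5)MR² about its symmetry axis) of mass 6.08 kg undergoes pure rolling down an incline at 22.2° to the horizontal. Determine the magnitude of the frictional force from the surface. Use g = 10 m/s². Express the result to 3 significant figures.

f ≈ 6.56 N

With I = (2/5)MR², the ratio k = I/(MR²) is 0.4.
Newton's second law down the slope: Mg sinθ − f = Ma. The torque equation fR = Iα (with α = a/R) gives f = kMa.
Combining, a = g sinθ/(1+k) and f = kMa = kMg sinθ/(1+k).
f = 0.4 × 6.08 × 10 × sin22.2° / 1.4 ≈ 6.56 N.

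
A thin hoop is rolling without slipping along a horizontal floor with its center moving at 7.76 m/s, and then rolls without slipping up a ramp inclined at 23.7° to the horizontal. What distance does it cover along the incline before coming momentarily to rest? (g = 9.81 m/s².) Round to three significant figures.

For this body I = MR², i.e. k = I/(MR²) = 1.
Pure rolling means v = ωR; then KE = ½Mv² + ½I(v/R)² = ½(1+k)Mv² = Mv².
Setting this equal to Mgh gives the vertical rise h = (1+k)v₀²/(2g) = 2×7.76²/(2×9.81) = 6.138 m.
The distance along the slope is d = h/sinθ = 6.138/sin23.7° ≈ 15.3 m.

d ≈ 15.3 m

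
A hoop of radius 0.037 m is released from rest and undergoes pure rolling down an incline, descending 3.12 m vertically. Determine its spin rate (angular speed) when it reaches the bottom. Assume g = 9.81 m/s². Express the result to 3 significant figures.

With I = MR², the ratio k = I/(MR²) is 1.
Since it rolls without slipping, ω = v/R and KE = ½Mv² + ½Iω² = ½(1+k)Mv² = Mv².
Energy conservation Mgh = ½(1+k)Mv² gives v = √(2gh/(1+k)) = √(2 × 9.81 × 3.12 / 2) = 5.532 m/s.
The angular speed follows from ω = v/R = 5.532/0.037 ≈ 150 rad/s.

ω ≈ 150 rad/s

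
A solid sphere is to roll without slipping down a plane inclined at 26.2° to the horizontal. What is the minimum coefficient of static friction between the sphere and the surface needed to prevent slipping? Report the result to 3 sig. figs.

μ_min ≈ 0.141

Here I = (2/5)MR², so the shape factor k = I/(MR²) = 0.4.
Translational: Mg sinθ − f = Ma. Rotational about the CM: fR = Iα = kMRa, so f = kMa.
These give a = g sinθ/(1+k) and the required friction f = kMg sinθ/(1+k).
The normal force is N = Mg cosθ, so μ_min = f/N = k tanθ/(1+k).
μ_min = 0.4 × tan26.2° / 1.4 ≈ 0.141.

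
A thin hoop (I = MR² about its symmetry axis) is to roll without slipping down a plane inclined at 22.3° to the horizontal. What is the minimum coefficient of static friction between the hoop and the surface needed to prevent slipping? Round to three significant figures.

The moment of inertia is MR², giving k ≡ I/(MR²) = 1.
Newton's second law down the slope: Mg sinθ − f = Ma. The torque equation fR = Iα (with α = a/R) gives f = kMa.
These give a = g sinθ/(1+k) and the required friction f = kMg sinθ/(1+k).
With N = Mg cosθ, the no-slip condition f ≤ μN gives μ_min = f/N = k tanθ/(1+k).
μ_min = 1 × tan22.3° / 2 ≈ 0.205.

μ_min ≈ 0.205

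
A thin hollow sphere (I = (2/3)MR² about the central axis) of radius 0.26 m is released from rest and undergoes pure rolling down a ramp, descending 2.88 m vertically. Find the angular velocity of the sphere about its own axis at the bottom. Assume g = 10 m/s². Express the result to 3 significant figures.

Here I = (2/3)MR², so the shape factor k = I/(MR²) = 2/3.
The rolling condition ω = v/R makes the rotational term ½I(v/R)² = ½kMv², so KE_total = ½(1+k)Mv² = (5/6)Mv².
Energy conservation Mgh = ½(1+k)Mv² gives v = √(2gh/(1+k)) = √(2 × 10 × 2.88 / 1.667) = 5.879 m/s.
The angular speed follows from ω = v/R = 5.879/0.26 ≈ 22.6 rad/s.

ω ≈ 22.6 rad/s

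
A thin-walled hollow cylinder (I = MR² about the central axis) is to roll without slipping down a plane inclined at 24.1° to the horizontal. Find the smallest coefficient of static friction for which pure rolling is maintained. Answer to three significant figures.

Here I = MR², so the shape factor k = I/(MR²) = 1.
Along the incline Mg sinθ − f = Ma, and torque about the center fR = Iα = kMR²(a/R) gives f = kMa.
These give a = g sinθ/(1+k) and the required friction f = kMg sinθ/(1+k).
With N = Mg cosθ, the no-slip condition f ≤ μN gives μ_min = f/N = k tanθ/(1+k).
μ_min = 1 × tan24.1° / 2 ≈ 0.224.

μ_min ≈ 0.224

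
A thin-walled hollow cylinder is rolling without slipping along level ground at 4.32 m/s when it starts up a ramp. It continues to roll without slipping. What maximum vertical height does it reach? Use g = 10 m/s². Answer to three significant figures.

h ≈ 1.87 m

With I = MR², the ratio k = I/(MR²) is 1.
Rolling without slipping gives ω = v/R, so the total kinetic energy is ½Mv² + ½Iω² = ½(1+k)Mv² = Mv².
All of this converts to potential energy at the highest point: Mv₀² = Mgh.
Thus h = (1+k)v₀²/(2g) = 2 × 4.32² / (2 × 10) ≈ 1.87 m.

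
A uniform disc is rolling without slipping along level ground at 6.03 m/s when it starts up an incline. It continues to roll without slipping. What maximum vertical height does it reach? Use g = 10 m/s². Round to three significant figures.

Here I = (1/2)MR², so the shape factor k = I/(MR²) = 0.5.
Since it rolls without slipping, ω = v/R and KE = ½Mv² + ½Iω² = ½(1+k)Mv² = (3/4)Mv².
All of this converts to potential energy at the highest point: (3/4)Mv₀² = Mgh.
Thus h = (1+k)v₀²/(2g) = 1.5 × 6.03² / (2 × 10) ≈ 2.73 m.

h ≈ 2.73 m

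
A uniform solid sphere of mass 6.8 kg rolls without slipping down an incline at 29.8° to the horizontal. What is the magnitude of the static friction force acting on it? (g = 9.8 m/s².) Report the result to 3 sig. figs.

f ≈ 9.46 N

The moment of inertia is (2/5)MR², giving k ≡ I/(MR²) = 0.4.
Translational: Mg sinθ − f = Ma. Rotational about the CM: fR = Iα = kMRa, so f = kMa.
Combining, a = g sinθ/(1+k) and f = kMa = kMg sinθ/(1+k).
f = 0.4 × 6.8 × 9.8 × sin29.8° / 1.4 ≈ 9.46 N.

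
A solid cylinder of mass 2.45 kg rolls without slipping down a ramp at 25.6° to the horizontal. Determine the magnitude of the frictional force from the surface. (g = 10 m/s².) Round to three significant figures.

f ≈ 3.53 N

The moment of inertia is (1/2)MR², giving k ≡ I/(MR²) = 0.5.
Along the incline Mg sinθ − f = Ma, and torque about the center fR = Iα = kMR²(a/R) gives f = kMa.
Combining, a = g sinθ/(1+k) and f = kMa = kMg sinθ/(1+k).
f = 0.5 × 2.45 × 10 × sin25.6° / 1.5 ≈ 3.53 N.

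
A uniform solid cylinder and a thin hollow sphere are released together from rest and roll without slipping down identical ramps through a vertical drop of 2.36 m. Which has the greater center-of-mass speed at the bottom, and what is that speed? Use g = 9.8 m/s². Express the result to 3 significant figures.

the uniform solid cylinder, at v ≈ 5.55 m/s

For rolling without slipping, Mgh = ½(1+k)Mv² where k = I/(MR²), so v = √(2gh/(1+k)).
Uniform solid cylinder: k = 0.5, giving v = √(2×9.8×2.36/1.5) = 5.553 m/s.
Thin hollow sphere: k = 2/3, giving v = √(2×9.8×2.36/1.667) = 5.268 m/s.
The smaller k wins: the uniform solid cylinder, at ≈ 5.55 m/s.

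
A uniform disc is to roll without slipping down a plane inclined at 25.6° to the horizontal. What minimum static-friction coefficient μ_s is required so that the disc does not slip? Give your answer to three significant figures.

μ_min ≈ 0.160

Here I = (1/2)MR², so the shape factor k = I/(MR²) = 0.5.
Along the incline Mg sinθ − f = Ma, and torque about the center fR = Iα = kMR²(a/R) gives f = kMa.
These give a = g sinθ/(1+k) and the required friction f = kMg sinθ/(1+k).
With N = Mg cosθ, the no-slip condition f ≤ μN gives μ_min = f/N = k tanθ/(1+k).
μ_min = 0.5 × tan25.6° / 1.5 ≈ 0.160.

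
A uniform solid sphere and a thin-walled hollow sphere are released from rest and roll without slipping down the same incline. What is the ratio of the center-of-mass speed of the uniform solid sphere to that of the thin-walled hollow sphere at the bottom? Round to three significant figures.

v_ratio ≈ 1.09

Each satisfies Mgh = ½(1+k)Mv² with k = I/(MR²), so v ∝ 1/√(1+k).
For the uniform solid sphere k = 0.4; for the thin-walled hollow sphere k = 2/3.
v₁/v₂ = √((1+k₂)/(1+k₁)) = √(1.667/1.4) ≈ 1.09.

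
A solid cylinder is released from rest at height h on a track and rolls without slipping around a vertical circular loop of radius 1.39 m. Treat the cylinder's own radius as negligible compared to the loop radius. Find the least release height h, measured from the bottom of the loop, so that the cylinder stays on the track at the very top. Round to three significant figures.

h_min ≈ 3.82 m

The moment of inertia is (1/2)MR², giving k ≡ I/(MR²) = 0.5.
At the top, contact is just lost when gravity alone supplies the centripetal force: Mg = Mv_top²/r, i.e. v_top² = gr.
With ω = v/R, the kinetic energy at speed v is ½(1+k)Mv² = (3/4)Mv².
Energy conservation from release (height h) to the top (height 2r): Mgh = Mg(2r) + (3/4)M·gr.
Thus h_min = 2r + (1+k)r/2 = r(2 + 1.5/2) = 1.39 × 2.75 ≈ 3.82 m.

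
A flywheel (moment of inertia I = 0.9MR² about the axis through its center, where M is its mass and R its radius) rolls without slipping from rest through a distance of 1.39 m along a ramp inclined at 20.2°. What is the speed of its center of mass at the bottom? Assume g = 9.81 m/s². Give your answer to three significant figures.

v ≈ 2.23 m/s

Here I = 0.9MR², so the shape factor k = I/(MR²) = 0.9.
The rolling condition ω = v/R makes the rotational term ½I(v/R)² = ½kMv², so KE_total = ½(1+k)Mv² = (19/20)Mv².
The vertical drop is h = L sinθ = 1.39 × sin20.2° = 0.48 m.
Energy conservation: Mgh = (19/20)Mv², so v = √(2gh/(1+k)) = √(2 × 9.81 × 0.48 / 1.9) ≈ 2.23 m/s.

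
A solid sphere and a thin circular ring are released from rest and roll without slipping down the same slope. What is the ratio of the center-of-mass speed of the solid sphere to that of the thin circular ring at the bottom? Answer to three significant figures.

Each satisfies Mgh = ½(1+k)Mv² with k = I/(MR²), so v ∝ 1/√(1+k).
For the solid sphere k = 0.4; for the thin circular ring k = 1.
v₁/v₂ = √((1+k₂)/(1+k₁)) = √(2/1.4) ≈ 1.20.

v_ratio ≈ 1.20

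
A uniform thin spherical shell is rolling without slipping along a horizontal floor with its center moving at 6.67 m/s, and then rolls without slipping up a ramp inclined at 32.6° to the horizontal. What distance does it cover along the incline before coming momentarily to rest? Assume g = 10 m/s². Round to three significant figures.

d ≈ 6.88 m

For this body I = (2/3)MR², i.e. k = I/(MR²) = 2/3.
The rolling condition ω = v/R makes the rotational term ½I(v/R)² = ½kMv², so KE_total = ½(1+k)Mv² = (5/6)Mv².
Setting this equal to Mgh gives the vertical rise h = (1+k)v₀²/(2g) = 1.667×6.67²/(2×10) = 3.707 m.
Along the incline, d = h/sinθ = 3.707/sin32.6° ≈ 6.88 m.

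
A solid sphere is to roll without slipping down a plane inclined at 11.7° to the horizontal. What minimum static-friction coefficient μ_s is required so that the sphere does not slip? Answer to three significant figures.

μ_min ≈ 0.0592

Here I = (2/5)MR², so the shape factor k = I/(MR²) = 0.4.
Newton's second law down the slope: Mg sinθ − f = Ma. The torque equation fR = Iα (with α = a/R) gives f = kMa.
These give a = g sinθ/(1+k) and the required friction f = kMg sinθ/(1+k).
With N = Mg cosθ, the no-slip condition f ≤ μN gives μ_min = f/N = k tanθ/(1+k).
μ_min = 0.4 × tan11.7° / 1.4 ≈ 0.0592.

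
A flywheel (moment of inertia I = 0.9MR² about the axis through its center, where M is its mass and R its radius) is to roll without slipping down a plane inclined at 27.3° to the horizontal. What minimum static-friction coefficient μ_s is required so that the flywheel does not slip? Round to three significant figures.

For this body I = 0.9MR², i.e. k = I/(MR²) = 0.9.
Along the incline Mg sinθ − f = Ma, and torque about the center fR = Iα = kMR²(a/R) gives f = kMa.
These give a = g sinθ/(1+k) and the required friction f = kMg sinθ/(1+k).
The normal force is N = Mg cosθ, so μ_min = f/N = k tanθ/(1+k).
μ_min = 0.9 × tan27.3° / 1.9 ≈ 0.244.

μ_min ≈ 0.244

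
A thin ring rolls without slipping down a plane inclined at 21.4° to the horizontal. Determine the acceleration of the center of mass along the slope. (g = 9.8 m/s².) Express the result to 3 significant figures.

a ≈ 1.79 m/s²

The moment of inertia is MR², giving k ≡ I/(MR²) = 1.
Along the incline Mg sinθ − f = Ma, and torque about the center fR = Iα = kMR²(a/R) gives f = kMa.
Eliminating f: Mg sinθ = (1+k)Ma, so a = g sinθ/(1+k) = 9.8 × sin21.4° / 2 ≈ 1.79 m/s².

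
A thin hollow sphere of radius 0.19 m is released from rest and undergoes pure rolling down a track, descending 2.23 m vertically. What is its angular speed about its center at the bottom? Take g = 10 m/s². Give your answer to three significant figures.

ω ≈ 27.2 rad/s

Here I = (2/3)MR², so the shape factor k = I/(MR²) = 2/3.
Since it rolls without slipping, ω = v/R and KE = ½Mv² + ½Iω² = ½(1+k)Mv² = (5/6)Mv².
Energy conservation Mgh = ½(1+k)Mv² gives v = √(2gh/(1+k)) = √(2 × 10 × 2.23 / 1.667) = 5.173 m/s.
Then ω = v/R = 5.173 / 0.19 ≈ 27.2 rad/s.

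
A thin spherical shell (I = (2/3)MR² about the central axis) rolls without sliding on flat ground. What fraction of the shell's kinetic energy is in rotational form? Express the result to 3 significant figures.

With I = (2/3)MR², the ratio k = I/(MR²) is 2/3.
Since ω = v/R, the translational part is ½Mv² and the rotational part is ½I(v/R)² = ½kMv²; the total is ½(1+k)Mv².
The rotational fraction is therefore k/(1+k) = (2/3)/1.667 ≈ 0.400.

fraction ≈ 0.400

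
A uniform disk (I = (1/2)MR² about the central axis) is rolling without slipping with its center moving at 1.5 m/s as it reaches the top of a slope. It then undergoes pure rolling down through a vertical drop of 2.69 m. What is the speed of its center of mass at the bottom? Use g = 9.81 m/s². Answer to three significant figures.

v ≈ 6.12 m/s

Here I = (1/2)MR², so the shape factor k = I/(MR²) = 0.5.
Pure rolling means v = ωR; then KE = ½Mv² + ½I(v/R)² = ½(1+k)Mv² = (3/4)Mv².
Conserving energy between top and bottom: (3/4)Mv² = (3/4)Mv₀² + Mgh, hence v² = v₀² + 2gh/(1+k).
v = √(1.5² + 2×9.81×2.69/1.5) = √37.44 ≈ 6.12 m/s.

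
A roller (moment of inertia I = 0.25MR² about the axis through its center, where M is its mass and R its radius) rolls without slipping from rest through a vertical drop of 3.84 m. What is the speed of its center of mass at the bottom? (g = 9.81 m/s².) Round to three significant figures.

The moment of inertia is 0.25MR², giving k ≡ I/(MR²) = 0.25.
Rolling without slipping gives ω = v/R, so the total kinetic energy is ½Mv² + ½Iω² = ½(1+k)Mv² = (5/8)Mv².
Setting Mgh = (5/8)Mv² gives v = √(2gh/(1+k)) = √(2·9.81·3.84/1.25) ≈ 7.76 m/s.

v ≈ 7.76 m/s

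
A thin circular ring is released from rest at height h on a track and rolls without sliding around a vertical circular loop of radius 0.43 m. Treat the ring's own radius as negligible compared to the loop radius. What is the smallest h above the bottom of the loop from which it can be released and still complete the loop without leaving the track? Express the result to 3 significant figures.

For this body I = MR², i.e. k = I/(MR²) = 1.
At the top, contact is just lost when gravity alone supplies the centripetal force: Mg = Mv_top²/r, i.e. v_top² = gr.
With ω = v/R, the kinetic energy at speed v is ½(1+k)Mv² = Mv².
Energy conservation from release (height h) to the top (height 2r): Mgh = Mg(2r) + M·gr.
Thus h_min = 2r + (1+k)r/2 = r(2 + 2/2) = 0.43 × 3 ≈ 1.29 m.

h_min ≈ 1.29 m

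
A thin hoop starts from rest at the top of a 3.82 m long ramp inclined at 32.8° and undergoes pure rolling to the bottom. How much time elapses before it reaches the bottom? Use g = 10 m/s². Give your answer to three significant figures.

Here I = MR², so the shape factor k = I/(MR²) = 1.
Translational: Mg sinθ − f = Ma. Rotational about the CM: fR = Iα = kMRa, so f = kMa.
Hence a = g sinθ/(1+k) = 10×sin32.8°/2 = 2.709 m/s².
With constant a from rest, t = √(2L/a) = √(2·3.82/2.709) ≈ 1.68 s.

t ≈ 1.68 s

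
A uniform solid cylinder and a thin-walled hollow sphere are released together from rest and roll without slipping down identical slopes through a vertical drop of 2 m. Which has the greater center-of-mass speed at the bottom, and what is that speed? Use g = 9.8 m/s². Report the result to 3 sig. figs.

the uniform solid cylinder, at v ≈ 5.11 m/s

For rolling without slipping, Mgh = ½(1+k)Mv² where k = I/(MR²), so v = √(2gh/(1+k)).
Uniform solid cylinder: k = 0.5, giving v = √(2×9.8×2/1.5) = 5.112 m/s.
Thin-walled hollow sphere: k = 2/3, giving v = √(2×9.8×2/1.667) = 4.85 m/s.
The smaller k wins: the uniform solid cylinder, at ≈ 5.11 m/s.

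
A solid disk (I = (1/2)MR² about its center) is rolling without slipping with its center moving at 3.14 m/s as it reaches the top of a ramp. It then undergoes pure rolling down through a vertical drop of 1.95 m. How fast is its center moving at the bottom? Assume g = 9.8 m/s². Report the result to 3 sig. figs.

With I = (1/2)MR², the ratio k = I/(MR²) is 0.5.
Pure rolling means v = ωR; then KE = ½Mv² + ½I(v/R)² = ½(1+k)Mv² = (3/4)Mv².
Conserving energy between top and bottom: (3/4)Mv² = (3/4)Mv₀² + Mgh, hence v² = v₀² + 2gh/(1+k).
v = √(3.14² + 2×9.8×1.95/1.5) = √35.34 ≈ 5.94 m/s.

v ≈ 5.94 m/s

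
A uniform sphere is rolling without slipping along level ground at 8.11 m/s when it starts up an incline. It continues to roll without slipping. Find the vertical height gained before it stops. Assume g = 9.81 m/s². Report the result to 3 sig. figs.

With I = (2/5)MR², the ratio k = I/(MR²) is 0.4.
Rolling without slipping gives ω = v/R, so the total kinetic energy is ½Mv² + ½Iω² = ½(1+k)Mv² = (7/10)Mv².
At the top the kinetic energy is zero, so (7/10)Mv₀² = Mgh.
Thus h = (1+k)v₀²/(2g) = 1.4 × 8.11² / (2 × 9.81) ≈ 4.69 m.

h ≈ 4.69 m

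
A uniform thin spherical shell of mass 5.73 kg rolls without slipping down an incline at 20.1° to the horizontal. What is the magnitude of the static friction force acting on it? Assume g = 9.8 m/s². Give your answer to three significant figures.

f ≈ 7.72 N

The moment of inertia is (2/3)MR², giving k ≡ I/(MR²) = 2/3.
Along the incline Mg sinθ − f = Ma, and torque about the center fR = Iα = kMR²(a/R) gives f = kMa.
Combining, a = g sinθ/(1+k) and f = kMa = kMg sinθ/(1+k).
f = (2/3) × 5.73 × 9.8 × sin20.1° / 1.667 ≈ 7.72 N.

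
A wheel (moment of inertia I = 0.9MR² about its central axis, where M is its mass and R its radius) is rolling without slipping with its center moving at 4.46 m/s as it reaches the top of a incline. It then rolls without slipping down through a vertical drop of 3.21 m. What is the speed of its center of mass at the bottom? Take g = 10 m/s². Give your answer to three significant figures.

With I = 0.9MR², the ratio k = I/(MR²) is 0.9.
The rolling condition ω = v/R makes the rotational term ½I(v/R)² = ½kMv², so KE_total = ½(1+k)Mv² = (19/20)Mv².
Energy conservation: (19/20)Mv₀² + Mgh = (19/20)Mv², so v² = v₀² + 2gh/(1+k).
v = √(4.46² + 2×10×3.21/1.9) = √53.68 ≈ 7.33 m/s.

v ≈ 7.33 m/s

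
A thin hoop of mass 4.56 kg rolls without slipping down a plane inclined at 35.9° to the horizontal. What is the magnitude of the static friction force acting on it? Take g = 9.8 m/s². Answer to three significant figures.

For this body I = MR², i.e. k = I/(MR²) = 1.
Along the incline Mg sinθ − f = Ma, and torque about the center fR = Iα = kMR²(a/R) gives f = kMa.
Combining, a = g sinθ/(1+k) and f = kMa = kMg sinθ/(1+k).
f = 1 × 4.56 × 9.8 × sin35.9° / 2 ≈ 13.1 N.

f ≈ 13.1 N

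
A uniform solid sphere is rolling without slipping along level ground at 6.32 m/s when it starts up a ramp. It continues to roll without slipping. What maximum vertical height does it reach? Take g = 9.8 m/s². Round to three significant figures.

With I = (2/5)MR², the ratio k = I/(MR²) is 0.4.
Since it rolls without slipping, ω = v/R and KE = ½Mv² + ½Iω² = ½(1+k)Mv² = (7/10)Mv².
At the top the kinetic energy is zero, so (7/10)Mv₀² = Mgh.
Thus h = (1+k)v₀²/(2g) = 1.4 × 6.32² / (2 × 9.8) ≈ 2.85 m.

h ≈ 2.85 m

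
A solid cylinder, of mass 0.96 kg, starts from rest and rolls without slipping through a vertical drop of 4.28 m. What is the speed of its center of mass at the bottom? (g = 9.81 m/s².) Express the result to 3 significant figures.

For this body I = (1/2)MR², i.e. k = I/(MR²) = 0.5.
Since it rolls without slipping, ω = v/R and KE = ½Mv² + ½Iω² = ½(1+k)Mv² = (3/4)Mv².
Setting Mgh = (3/4)Mv² gives v = √(2gh/(1+k)) = √(2·9.81·4.28/1.5) ≈ 7.48 m/s.

v ≈ 7.48 m/s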